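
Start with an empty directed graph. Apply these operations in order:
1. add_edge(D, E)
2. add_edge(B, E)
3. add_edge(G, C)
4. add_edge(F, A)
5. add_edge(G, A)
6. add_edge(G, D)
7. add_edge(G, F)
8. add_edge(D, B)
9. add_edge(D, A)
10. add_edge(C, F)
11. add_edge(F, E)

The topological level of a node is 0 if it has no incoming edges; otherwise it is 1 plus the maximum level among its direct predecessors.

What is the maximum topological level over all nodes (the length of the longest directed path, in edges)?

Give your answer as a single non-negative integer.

Answer: 3

Derivation:
Op 1: add_edge(D, E). Edges now: 1
Op 2: add_edge(B, E). Edges now: 2
Op 3: add_edge(G, C). Edges now: 3
Op 4: add_edge(F, A). Edges now: 4
Op 5: add_edge(G, A). Edges now: 5
Op 6: add_edge(G, D). Edges now: 6
Op 7: add_edge(G, F). Edges now: 7
Op 8: add_edge(D, B). Edges now: 8
Op 9: add_edge(D, A). Edges now: 9
Op 10: add_edge(C, F). Edges now: 10
Op 11: add_edge(F, E). Edges now: 11
Compute levels (Kahn BFS):
  sources (in-degree 0): G
  process G: level=0
    G->A: in-degree(A)=2, level(A)>=1
    G->C: in-degree(C)=0, level(C)=1, enqueue
    G->D: in-degree(D)=0, level(D)=1, enqueue
    G->F: in-degree(F)=1, level(F)>=1
  process C: level=1
    C->F: in-degree(F)=0, level(F)=2, enqueue
  process D: level=1
    D->A: in-degree(A)=1, level(A)>=2
    D->B: in-degree(B)=0, level(B)=2, enqueue
    D->E: in-degree(E)=2, level(E)>=2
  process F: level=2
    F->A: in-degree(A)=0, level(A)=3, enqueue
    F->E: in-degree(E)=1, level(E)>=3
  process B: level=2
    B->E: in-degree(E)=0, level(E)=3, enqueue
  process A: level=3
  process E: level=3
All levels: A:3, B:2, C:1, D:1, E:3, F:2, G:0
max level = 3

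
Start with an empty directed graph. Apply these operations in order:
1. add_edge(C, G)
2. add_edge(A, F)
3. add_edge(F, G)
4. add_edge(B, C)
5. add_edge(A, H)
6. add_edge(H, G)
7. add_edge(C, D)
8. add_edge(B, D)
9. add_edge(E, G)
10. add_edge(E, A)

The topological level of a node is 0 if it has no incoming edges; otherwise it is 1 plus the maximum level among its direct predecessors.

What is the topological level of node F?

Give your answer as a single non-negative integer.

Answer: 2

Derivation:
Op 1: add_edge(C, G). Edges now: 1
Op 2: add_edge(A, F). Edges now: 2
Op 3: add_edge(F, G). Edges now: 3
Op 4: add_edge(B, C). Edges now: 4
Op 5: add_edge(A, H). Edges now: 5
Op 6: add_edge(H, G). Edges now: 6
Op 7: add_edge(C, D). Edges now: 7
Op 8: add_edge(B, D). Edges now: 8
Op 9: add_edge(E, G). Edges now: 9
Op 10: add_edge(E, A). Edges now: 10
Compute levels (Kahn BFS):
  sources (in-degree 0): B, E
  process B: level=0
    B->C: in-degree(C)=0, level(C)=1, enqueue
    B->D: in-degree(D)=1, level(D)>=1
  process E: level=0
    E->A: in-degree(A)=0, level(A)=1, enqueue
    E->G: in-degree(G)=3, level(G)>=1
  process C: level=1
    C->D: in-degree(D)=0, level(D)=2, enqueue
    C->G: in-degree(G)=2, level(G)>=2
  process A: level=1
    A->F: in-degree(F)=0, level(F)=2, enqueue
    A->H: in-degree(H)=0, level(H)=2, enqueue
  process D: level=2
  process F: level=2
    F->G: in-degree(G)=1, level(G)>=3
  process H: level=2
    H->G: in-degree(G)=0, level(G)=3, enqueue
  process G: level=3
All levels: A:1, B:0, C:1, D:2, E:0, F:2, G:3, H:2
level(F) = 2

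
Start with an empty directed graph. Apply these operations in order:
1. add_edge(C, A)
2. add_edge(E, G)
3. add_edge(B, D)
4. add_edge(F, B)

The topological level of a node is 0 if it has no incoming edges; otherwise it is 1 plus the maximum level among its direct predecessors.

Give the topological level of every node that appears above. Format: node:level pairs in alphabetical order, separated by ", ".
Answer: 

Answer: A:1, B:1, C:0, D:2, E:0, F:0, G:1

Derivation:
Op 1: add_edge(C, A). Edges now: 1
Op 2: add_edge(E, G). Edges now: 2
Op 3: add_edge(B, D). Edges now: 3
Op 4: add_edge(F, B). Edges now: 4
Compute levels (Kahn BFS):
  sources (in-degree 0): C, E, F
  process C: level=0
    C->A: in-degree(A)=0, level(A)=1, enqueue
  process E: level=0
    E->G: in-degree(G)=0, level(G)=1, enqueue
  process F: level=0
    F->B: in-degree(B)=0, level(B)=1, enqueue
  process A: level=1
  process G: level=1
  process B: level=1
    B->D: in-degree(D)=0, level(D)=2, enqueue
  process D: level=2
All levels: A:1, B:1, C:0, D:2, E:0, F:0, G:1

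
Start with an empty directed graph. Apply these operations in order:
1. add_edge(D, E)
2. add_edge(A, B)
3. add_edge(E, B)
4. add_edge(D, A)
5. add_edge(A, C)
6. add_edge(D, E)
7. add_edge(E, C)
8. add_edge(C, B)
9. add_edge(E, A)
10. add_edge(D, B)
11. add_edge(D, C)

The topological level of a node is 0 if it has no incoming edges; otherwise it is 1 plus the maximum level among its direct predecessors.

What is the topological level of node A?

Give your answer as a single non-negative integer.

Answer: 2

Derivation:
Op 1: add_edge(D, E). Edges now: 1
Op 2: add_edge(A, B). Edges now: 2
Op 3: add_edge(E, B). Edges now: 3
Op 4: add_edge(D, A). Edges now: 4
Op 5: add_edge(A, C). Edges now: 5
Op 6: add_edge(D, E) (duplicate, no change). Edges now: 5
Op 7: add_edge(E, C). Edges now: 6
Op 8: add_edge(C, B). Edges now: 7
Op 9: add_edge(E, A). Edges now: 8
Op 10: add_edge(D, B). Edges now: 9
Op 11: add_edge(D, C). Edges now: 10
Compute levels (Kahn BFS):
  sources (in-degree 0): D
  process D: level=0
    D->A: in-degree(A)=1, level(A)>=1
    D->B: in-degree(B)=3, level(B)>=1
    D->C: in-degree(C)=2, level(C)>=1
    D->E: in-degree(E)=0, level(E)=1, enqueue
  process E: level=1
    E->A: in-degree(A)=0, level(A)=2, enqueue
    E->B: in-degree(B)=2, level(B)>=2
    E->C: in-degree(C)=1, level(C)>=2
  process A: level=2
    A->B: in-degree(B)=1, level(B)>=3
    A->C: in-degree(C)=0, level(C)=3, enqueue
  process C: level=3
    C->B: in-degree(B)=0, level(B)=4, enqueue
  process B: level=4
All levels: A:2, B:4, C:3, D:0, E:1
level(A) = 2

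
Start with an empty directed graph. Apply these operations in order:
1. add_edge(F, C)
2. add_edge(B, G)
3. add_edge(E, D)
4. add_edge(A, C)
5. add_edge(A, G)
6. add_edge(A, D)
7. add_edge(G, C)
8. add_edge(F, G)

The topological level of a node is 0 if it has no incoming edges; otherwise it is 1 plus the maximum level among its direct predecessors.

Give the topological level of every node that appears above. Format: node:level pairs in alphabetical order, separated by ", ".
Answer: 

Answer: A:0, B:0, C:2, D:1, E:0, F:0, G:1

Derivation:
Op 1: add_edge(F, C). Edges now: 1
Op 2: add_edge(B, G). Edges now: 2
Op 3: add_edge(E, D). Edges now: 3
Op 4: add_edge(A, C). Edges now: 4
Op 5: add_edge(A, G). Edges now: 5
Op 6: add_edge(A, D). Edges now: 6
Op 7: add_edge(G, C). Edges now: 7
Op 8: add_edge(F, G). Edges now: 8
Compute levels (Kahn BFS):
  sources (in-degree 0): A, B, E, F
  process A: level=0
    A->C: in-degree(C)=2, level(C)>=1
    A->D: in-degree(D)=1, level(D)>=1
    A->G: in-degree(G)=2, level(G)>=1
  process B: level=0
    B->G: in-degree(G)=1, level(G)>=1
  process E: level=0
    E->D: in-degree(D)=0, level(D)=1, enqueue
  process F: level=0
    F->C: in-degree(C)=1, level(C)>=1
    F->G: in-degree(G)=0, level(G)=1, enqueue
  process D: level=1
  process G: level=1
    G->C: in-degree(C)=0, level(C)=2, enqueue
  process C: level=2
All levels: A:0, B:0, C:2, D:1, E:0, F:0, G:1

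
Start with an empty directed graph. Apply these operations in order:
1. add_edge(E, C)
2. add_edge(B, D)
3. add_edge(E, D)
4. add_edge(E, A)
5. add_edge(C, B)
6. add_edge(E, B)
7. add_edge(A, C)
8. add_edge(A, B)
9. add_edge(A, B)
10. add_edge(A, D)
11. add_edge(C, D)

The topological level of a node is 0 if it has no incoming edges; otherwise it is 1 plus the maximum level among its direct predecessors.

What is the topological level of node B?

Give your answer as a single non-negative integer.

Answer: 3

Derivation:
Op 1: add_edge(E, C). Edges now: 1
Op 2: add_edge(B, D). Edges now: 2
Op 3: add_edge(E, D). Edges now: 3
Op 4: add_edge(E, A). Edges now: 4
Op 5: add_edge(C, B). Edges now: 5
Op 6: add_edge(E, B). Edges now: 6
Op 7: add_edge(A, C). Edges now: 7
Op 8: add_edge(A, B). Edges now: 8
Op 9: add_edge(A, B) (duplicate, no change). Edges now: 8
Op 10: add_edge(A, D). Edges now: 9
Op 11: add_edge(C, D). Edges now: 10
Compute levels (Kahn BFS):
  sources (in-degree 0): E
  process E: level=0
    E->A: in-degree(A)=0, level(A)=1, enqueue
    E->B: in-degree(B)=2, level(B)>=1
    E->C: in-degree(C)=1, level(C)>=1
    E->D: in-degree(D)=3, level(D)>=1
  process A: level=1
    A->B: in-degree(B)=1, level(B)>=2
    A->C: in-degree(C)=0, level(C)=2, enqueue
    A->D: in-degree(D)=2, level(D)>=2
  process C: level=2
    C->B: in-degree(B)=0, level(B)=3, enqueue
    C->D: in-degree(D)=1, level(D)>=3
  process B: level=3
    B->D: in-degree(D)=0, level(D)=4, enqueue
  process D: level=4
All levels: A:1, B:3, C:2, D:4, E:0
level(B) = 3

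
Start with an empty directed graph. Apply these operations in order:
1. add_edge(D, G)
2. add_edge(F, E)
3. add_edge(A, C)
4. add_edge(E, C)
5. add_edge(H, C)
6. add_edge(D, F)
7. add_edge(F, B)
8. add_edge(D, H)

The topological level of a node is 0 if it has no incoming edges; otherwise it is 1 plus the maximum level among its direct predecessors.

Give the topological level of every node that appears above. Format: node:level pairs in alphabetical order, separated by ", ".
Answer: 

Answer: A:0, B:2, C:3, D:0, E:2, F:1, G:1, H:1

Derivation:
Op 1: add_edge(D, G). Edges now: 1
Op 2: add_edge(F, E). Edges now: 2
Op 3: add_edge(A, C). Edges now: 3
Op 4: add_edge(E, C). Edges now: 4
Op 5: add_edge(H, C). Edges now: 5
Op 6: add_edge(D, F). Edges now: 6
Op 7: add_edge(F, B). Edges now: 7
Op 8: add_edge(D, H). Edges now: 8
Compute levels (Kahn BFS):
  sources (in-degree 0): A, D
  process A: level=0
    A->C: in-degree(C)=2, level(C)>=1
  process D: level=0
    D->F: in-degree(F)=0, level(F)=1, enqueue
    D->G: in-degree(G)=0, level(G)=1, enqueue
    D->H: in-degree(H)=0, level(H)=1, enqueue
  process F: level=1
    F->B: in-degree(B)=0, level(B)=2, enqueue
    F->E: in-degree(E)=0, level(E)=2, enqueue
  process G: level=1
  process H: level=1
    H->C: in-degree(C)=1, level(C)>=2
  process B: level=2
  process E: level=2
    E->C: in-degree(C)=0, level(C)=3, enqueue
  process C: level=3
All levels: A:0, B:2, C:3, D:0, E:2, F:1, G:1, H:1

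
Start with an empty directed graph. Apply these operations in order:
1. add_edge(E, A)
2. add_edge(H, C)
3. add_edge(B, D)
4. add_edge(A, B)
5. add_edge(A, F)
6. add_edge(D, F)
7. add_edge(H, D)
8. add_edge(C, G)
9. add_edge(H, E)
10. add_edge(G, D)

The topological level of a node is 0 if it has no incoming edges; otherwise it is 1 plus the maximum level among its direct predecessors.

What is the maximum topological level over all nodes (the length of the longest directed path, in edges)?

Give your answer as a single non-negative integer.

Op 1: add_edge(E, A). Edges now: 1
Op 2: add_edge(H, C). Edges now: 2
Op 3: add_edge(B, D). Edges now: 3
Op 4: add_edge(A, B). Edges now: 4
Op 5: add_edge(A, F). Edges now: 5
Op 6: add_edge(D, F). Edges now: 6
Op 7: add_edge(H, D). Edges now: 7
Op 8: add_edge(C, G). Edges now: 8
Op 9: add_edge(H, E). Edges now: 9
Op 10: add_edge(G, D). Edges now: 10
Compute levels (Kahn BFS):
  sources (in-degree 0): H
  process H: level=0
    H->C: in-degree(C)=0, level(C)=1, enqueue
    H->D: in-degree(D)=2, level(D)>=1
    H->E: in-degree(E)=0, level(E)=1, enqueue
  process C: level=1
    C->G: in-degree(G)=0, level(G)=2, enqueue
  process E: level=1
    E->A: in-degree(A)=0, level(A)=2, enqueue
  process G: level=2
    G->D: in-degree(D)=1, level(D)>=3
  process A: level=2
    A->B: in-degree(B)=0, level(B)=3, enqueue
    A->F: in-degree(F)=1, level(F)>=3
  process B: level=3
    B->D: in-degree(D)=0, level(D)=4, enqueue
  process D: level=4
    D->F: in-degree(F)=0, level(F)=5, enqueue
  process F: level=5
All levels: A:2, B:3, C:1, D:4, E:1, F:5, G:2, H:0
max level = 5

Answer: 5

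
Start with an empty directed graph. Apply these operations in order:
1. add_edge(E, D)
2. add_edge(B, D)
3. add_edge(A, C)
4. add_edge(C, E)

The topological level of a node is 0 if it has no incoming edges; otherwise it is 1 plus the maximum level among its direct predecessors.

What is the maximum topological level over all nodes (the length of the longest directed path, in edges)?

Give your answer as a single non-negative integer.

Answer: 3

Derivation:
Op 1: add_edge(E, D). Edges now: 1
Op 2: add_edge(B, D). Edges now: 2
Op 3: add_edge(A, C). Edges now: 3
Op 4: add_edge(C, E). Edges now: 4
Compute levels (Kahn BFS):
  sources (in-degree 0): A, B
  process A: level=0
    A->C: in-degree(C)=0, level(C)=1, enqueue
  process B: level=0
    B->D: in-degree(D)=1, level(D)>=1
  process C: level=1
    C->E: in-degree(E)=0, level(E)=2, enqueue
  process E: level=2
    E->D: in-degree(D)=0, level(D)=3, enqueue
  process D: level=3
All levels: A:0, B:0, C:1, D:3, E:2
max level = 3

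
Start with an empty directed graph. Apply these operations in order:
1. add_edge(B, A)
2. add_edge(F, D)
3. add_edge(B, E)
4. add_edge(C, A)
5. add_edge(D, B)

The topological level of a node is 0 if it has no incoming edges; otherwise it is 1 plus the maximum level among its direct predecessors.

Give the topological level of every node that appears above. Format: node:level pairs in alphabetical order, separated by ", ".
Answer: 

Op 1: add_edge(B, A). Edges now: 1
Op 2: add_edge(F, D). Edges now: 2
Op 3: add_edge(B, E). Edges now: 3
Op 4: add_edge(C, A). Edges now: 4
Op 5: add_edge(D, B). Edges now: 5
Compute levels (Kahn BFS):
  sources (in-degree 0): C, F
  process C: level=0
    C->A: in-degree(A)=1, level(A)>=1
  process F: level=0
    F->D: in-degree(D)=0, level(D)=1, enqueue
  process D: level=1
    D->B: in-degree(B)=0, level(B)=2, enqueue
  process B: level=2
    B->A: in-degree(A)=0, level(A)=3, enqueue
    B->E: in-degree(E)=0, level(E)=3, enqueue
  process A: level=3
  process E: level=3
All levels: A:3, B:2, C:0, D:1, E:3, F:0

Answer: A:3, B:2, C:0, D:1, E:3, F:0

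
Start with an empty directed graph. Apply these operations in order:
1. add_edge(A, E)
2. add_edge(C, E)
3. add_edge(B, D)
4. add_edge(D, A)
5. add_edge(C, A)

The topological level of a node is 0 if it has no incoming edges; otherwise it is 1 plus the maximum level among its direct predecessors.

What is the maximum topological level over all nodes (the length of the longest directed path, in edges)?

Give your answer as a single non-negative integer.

Answer: 3

Derivation:
Op 1: add_edge(A, E). Edges now: 1
Op 2: add_edge(C, E). Edges now: 2
Op 3: add_edge(B, D). Edges now: 3
Op 4: add_edge(D, A). Edges now: 4
Op 5: add_edge(C, A). Edges now: 5
Compute levels (Kahn BFS):
  sources (in-degree 0): B, C
  process B: level=0
    B->D: in-degree(D)=0, level(D)=1, enqueue
  process C: level=0
    C->A: in-degree(A)=1, level(A)>=1
    C->E: in-degree(E)=1, level(E)>=1
  process D: level=1
    D->A: in-degree(A)=0, level(A)=2, enqueue
  process A: level=2
    A->E: in-degree(E)=0, level(E)=3, enqueue
  process E: level=3
All levels: A:2, B:0, C:0, D:1, E:3
max level = 3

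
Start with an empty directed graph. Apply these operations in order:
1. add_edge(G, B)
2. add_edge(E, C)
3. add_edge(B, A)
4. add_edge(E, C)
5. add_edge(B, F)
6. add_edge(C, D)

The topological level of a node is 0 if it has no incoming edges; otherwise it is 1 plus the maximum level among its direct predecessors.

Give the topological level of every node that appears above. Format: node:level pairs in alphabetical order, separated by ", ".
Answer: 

Op 1: add_edge(G, B). Edges now: 1
Op 2: add_edge(E, C). Edges now: 2
Op 3: add_edge(B, A). Edges now: 3
Op 4: add_edge(E, C) (duplicate, no change). Edges now: 3
Op 5: add_edge(B, F). Edges now: 4
Op 6: add_edge(C, D). Edges now: 5
Compute levels (Kahn BFS):
  sources (in-degree 0): E, G
  process E: level=0
    E->C: in-degree(C)=0, level(C)=1, enqueue
  process G: level=0
    G->B: in-degree(B)=0, level(B)=1, enqueue
  process C: level=1
    C->D: in-degree(D)=0, level(D)=2, enqueue
  process B: level=1
    B->A: in-degree(A)=0, level(A)=2, enqueue
    B->F: in-degree(F)=0, level(F)=2, enqueue
  process D: level=2
  process A: level=2
  process F: level=2
All levels: A:2, B:1, C:1, D:2, E:0, F:2, G:0

Answer: A:2, B:1, C:1, D:2, E:0, F:2, G:0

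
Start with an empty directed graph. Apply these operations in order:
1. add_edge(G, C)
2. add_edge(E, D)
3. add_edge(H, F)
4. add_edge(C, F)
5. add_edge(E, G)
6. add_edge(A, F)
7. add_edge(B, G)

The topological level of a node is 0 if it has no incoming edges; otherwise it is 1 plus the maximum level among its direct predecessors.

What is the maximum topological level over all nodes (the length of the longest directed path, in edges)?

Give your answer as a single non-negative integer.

Op 1: add_edge(G, C). Edges now: 1
Op 2: add_edge(E, D). Edges now: 2
Op 3: add_edge(H, F). Edges now: 3
Op 4: add_edge(C, F). Edges now: 4
Op 5: add_edge(E, G). Edges now: 5
Op 6: add_edge(A, F). Edges now: 6
Op 7: add_edge(B, G). Edges now: 7
Compute levels (Kahn BFS):
  sources (in-degree 0): A, B, E, H
  process A: level=0
    A->F: in-degree(F)=2, level(F)>=1
  process B: level=0
    B->G: in-degree(G)=1, level(G)>=1
  process E: level=0
    E->D: in-degree(D)=0, level(D)=1, enqueue
    E->G: in-degree(G)=0, level(G)=1, enqueue
  process H: level=0
    H->F: in-degree(F)=1, level(F)>=1
  process D: level=1
  process G: level=1
    G->C: in-degree(C)=0, level(C)=2, enqueue
  process C: level=2
    C->F: in-degree(F)=0, level(F)=3, enqueue
  process F: level=3
All levels: A:0, B:0, C:2, D:1, E:0, F:3, G:1, H:0
max level = 3

Answer: 3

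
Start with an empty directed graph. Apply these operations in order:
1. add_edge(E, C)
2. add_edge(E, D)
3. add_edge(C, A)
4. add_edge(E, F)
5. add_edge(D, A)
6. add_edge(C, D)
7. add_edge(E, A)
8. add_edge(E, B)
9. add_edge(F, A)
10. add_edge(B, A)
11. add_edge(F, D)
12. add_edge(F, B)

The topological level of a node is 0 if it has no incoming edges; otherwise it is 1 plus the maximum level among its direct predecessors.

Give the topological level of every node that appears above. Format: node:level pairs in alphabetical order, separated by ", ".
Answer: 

Op 1: add_edge(E, C). Edges now: 1
Op 2: add_edge(E, D). Edges now: 2
Op 3: add_edge(C, A). Edges now: 3
Op 4: add_edge(E, F). Edges now: 4
Op 5: add_edge(D, A). Edges now: 5
Op 6: add_edge(C, D). Edges now: 6
Op 7: add_edge(E, A). Edges now: 7
Op 8: add_edge(E, B). Edges now: 8
Op 9: add_edge(F, A). Edges now: 9
Op 10: add_edge(B, A). Edges now: 10
Op 11: add_edge(F, D). Edges now: 11
Op 12: add_edge(F, B). Edges now: 12
Compute levels (Kahn BFS):
  sources (in-degree 0): E
  process E: level=0
    E->A: in-degree(A)=4, level(A)>=1
    E->B: in-degree(B)=1, level(B)>=1
    E->C: in-degree(C)=0, level(C)=1, enqueue
    E->D: in-degree(D)=2, level(D)>=1
    E->F: in-degree(F)=0, level(F)=1, enqueue
  process C: level=1
    C->A: in-degree(A)=3, level(A)>=2
    C->D: in-degree(D)=1, level(D)>=2
  process F: level=1
    F->A: in-degree(A)=2, level(A)>=2
    F->B: in-degree(B)=0, level(B)=2, enqueue
    F->D: in-degree(D)=0, level(D)=2, enqueue
  process B: level=2
    B->A: in-degree(A)=1, level(A)>=3
  process D: level=2
    D->A: in-degree(A)=0, level(A)=3, enqueue
  process A: level=3
All levels: A:3, B:2, C:1, D:2, E:0, F:1

Answer: A:3, B:2, C:1, D:2, E:0, F:1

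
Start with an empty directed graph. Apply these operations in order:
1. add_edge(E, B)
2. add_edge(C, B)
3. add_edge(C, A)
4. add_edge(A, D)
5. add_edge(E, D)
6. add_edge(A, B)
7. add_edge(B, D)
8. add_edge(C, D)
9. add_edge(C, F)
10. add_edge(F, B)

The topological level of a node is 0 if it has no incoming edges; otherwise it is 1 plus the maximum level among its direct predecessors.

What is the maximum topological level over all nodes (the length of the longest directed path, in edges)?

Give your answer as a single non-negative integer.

Op 1: add_edge(E, B). Edges now: 1
Op 2: add_edge(C, B). Edges now: 2
Op 3: add_edge(C, A). Edges now: 3
Op 4: add_edge(A, D). Edges now: 4
Op 5: add_edge(E, D). Edges now: 5
Op 6: add_edge(A, B). Edges now: 6
Op 7: add_edge(B, D). Edges now: 7
Op 8: add_edge(C, D). Edges now: 8
Op 9: add_edge(C, F). Edges now: 9
Op 10: add_edge(F, B). Edges now: 10
Compute levels (Kahn BFS):
  sources (in-degree 0): C, E
  process C: level=0
    C->A: in-degree(A)=0, level(A)=1, enqueue
    C->B: in-degree(B)=3, level(B)>=1
    C->D: in-degree(D)=3, level(D)>=1
    C->F: in-degree(F)=0, level(F)=1, enqueue
  process E: level=0
    E->B: in-degree(B)=2, level(B)>=1
    E->D: in-degree(D)=2, level(D)>=1
  process A: level=1
    A->B: in-degree(B)=1, level(B)>=2
    A->D: in-degree(D)=1, level(D)>=2
  process F: level=1
    F->B: in-degree(B)=0, level(B)=2, enqueue
  process B: level=2
    B->D: in-degree(D)=0, level(D)=3, enqueue
  process D: level=3
All levels: A:1, B:2, C:0, D:3, E:0, F:1
max level = 3

Answer: 3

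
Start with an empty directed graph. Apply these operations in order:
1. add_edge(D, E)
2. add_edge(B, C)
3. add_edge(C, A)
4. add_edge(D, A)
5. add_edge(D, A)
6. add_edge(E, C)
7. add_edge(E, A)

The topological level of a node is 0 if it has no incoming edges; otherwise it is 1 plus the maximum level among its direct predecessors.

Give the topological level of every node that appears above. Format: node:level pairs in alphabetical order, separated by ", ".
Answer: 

Op 1: add_edge(D, E). Edges now: 1
Op 2: add_edge(B, C). Edges now: 2
Op 3: add_edge(C, A). Edges now: 3
Op 4: add_edge(D, A). Edges now: 4
Op 5: add_edge(D, A) (duplicate, no change). Edges now: 4
Op 6: add_edge(E, C). Edges now: 5
Op 7: add_edge(E, A). Edges now: 6
Compute levels (Kahn BFS):
  sources (in-degree 0): B, D
  process B: level=0
    B->C: in-degree(C)=1, level(C)>=1
  process D: level=0
    D->A: in-degree(A)=2, level(A)>=1
    D->E: in-degree(E)=0, level(E)=1, enqueue
  process E: level=1
    E->A: in-degree(A)=1, level(A)>=2
    E->C: in-degree(C)=0, level(C)=2, enqueue
  process C: level=2
    C->A: in-degree(A)=0, level(A)=3, enqueue
  process A: level=3
All levels: A:3, B:0, C:2, D:0, E:1

Answer: A:3, B:0, C:2, D:0, E:1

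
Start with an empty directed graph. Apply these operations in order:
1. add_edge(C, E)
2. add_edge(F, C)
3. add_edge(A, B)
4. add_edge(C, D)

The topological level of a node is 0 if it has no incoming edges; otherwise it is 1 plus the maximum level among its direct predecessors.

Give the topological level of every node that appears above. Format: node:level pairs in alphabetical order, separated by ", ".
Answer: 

Answer: A:0, B:1, C:1, D:2, E:2, F:0

Derivation:
Op 1: add_edge(C, E). Edges now: 1
Op 2: add_edge(F, C). Edges now: 2
Op 3: add_edge(A, B). Edges now: 3
Op 4: add_edge(C, D). Edges now: 4
Compute levels (Kahn BFS):
  sources (in-degree 0): A, F
  process A: level=0
    A->B: in-degree(B)=0, level(B)=1, enqueue
  process F: level=0
    F->C: in-degree(C)=0, level(C)=1, enqueue
  process B: level=1
  process C: level=1
    C->D: in-degree(D)=0, level(D)=2, enqueue
    C->E: in-degree(E)=0, level(E)=2, enqueue
  process D: level=2
  process E: level=2
All levels: A:0, B:1, C:1, D:2, E:2, F:0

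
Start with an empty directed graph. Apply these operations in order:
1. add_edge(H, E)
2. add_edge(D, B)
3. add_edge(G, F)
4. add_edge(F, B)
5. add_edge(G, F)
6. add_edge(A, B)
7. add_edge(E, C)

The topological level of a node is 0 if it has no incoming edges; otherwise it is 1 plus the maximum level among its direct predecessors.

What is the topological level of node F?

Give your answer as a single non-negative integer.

Op 1: add_edge(H, E). Edges now: 1
Op 2: add_edge(D, B). Edges now: 2
Op 3: add_edge(G, F). Edges now: 3
Op 4: add_edge(F, B). Edges now: 4
Op 5: add_edge(G, F) (duplicate, no change). Edges now: 4
Op 6: add_edge(A, B). Edges now: 5
Op 7: add_edge(E, C). Edges now: 6
Compute levels (Kahn BFS):
  sources (in-degree 0): A, D, G, H
  process A: level=0
    A->B: in-degree(B)=2, level(B)>=1
  process D: level=0
    D->B: in-degree(B)=1, level(B)>=1
  process G: level=0
    G->F: in-degree(F)=0, level(F)=1, enqueue
  process H: level=0
    H->E: in-degree(E)=0, level(E)=1, enqueue
  process F: level=1
    F->B: in-degree(B)=0, level(B)=2, enqueue
  process E: level=1
    E->C: in-degree(C)=0, level(C)=2, enqueue
  process B: level=2
  process C: level=2
All levels: A:0, B:2, C:2, D:0, E:1, F:1, G:0, H:0
level(F) = 1

Answer: 1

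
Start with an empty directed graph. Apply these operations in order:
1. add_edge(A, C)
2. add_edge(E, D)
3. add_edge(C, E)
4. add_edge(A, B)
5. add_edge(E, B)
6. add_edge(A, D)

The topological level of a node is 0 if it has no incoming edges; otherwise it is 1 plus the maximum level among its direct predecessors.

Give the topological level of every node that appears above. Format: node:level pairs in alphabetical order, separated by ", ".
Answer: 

Op 1: add_edge(A, C). Edges now: 1
Op 2: add_edge(E, D). Edges now: 2
Op 3: add_edge(C, E). Edges now: 3
Op 4: add_edge(A, B). Edges now: 4
Op 5: add_edge(E, B). Edges now: 5
Op 6: add_edge(A, D). Edges now: 6
Compute levels (Kahn BFS):
  sources (in-degree 0): A
  process A: level=0
    A->B: in-degree(B)=1, level(B)>=1
    A->C: in-degree(C)=0, level(C)=1, enqueue
    A->D: in-degree(D)=1, level(D)>=1
  process C: level=1
    C->E: in-degree(E)=0, level(E)=2, enqueue
  process E: level=2
    E->B: in-degree(B)=0, level(B)=3, enqueue
    E->D: in-degree(D)=0, level(D)=3, enqueue
  process B: level=3
  process D: level=3
All levels: A:0, B:3, C:1, D:3, E:2

Answer: A:0, B:3, C:1, D:3, E:2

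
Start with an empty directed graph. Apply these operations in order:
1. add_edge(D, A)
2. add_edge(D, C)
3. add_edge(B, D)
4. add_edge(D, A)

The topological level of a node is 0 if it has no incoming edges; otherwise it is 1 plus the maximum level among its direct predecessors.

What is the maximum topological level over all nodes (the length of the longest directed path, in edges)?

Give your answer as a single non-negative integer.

Answer: 2

Derivation:
Op 1: add_edge(D, A). Edges now: 1
Op 2: add_edge(D, C). Edges now: 2
Op 3: add_edge(B, D). Edges now: 3
Op 4: add_edge(D, A) (duplicate, no change). Edges now: 3
Compute levels (Kahn BFS):
  sources (in-degree 0): B
  process B: level=0
    B->D: in-degree(D)=0, level(D)=1, enqueue
  process D: level=1
    D->A: in-degree(A)=0, level(A)=2, enqueue
    D->C: in-degree(C)=0, level(C)=2, enqueue
  process A: level=2
  process C: level=2
All levels: A:2, B:0, C:2, D:1
max level = 2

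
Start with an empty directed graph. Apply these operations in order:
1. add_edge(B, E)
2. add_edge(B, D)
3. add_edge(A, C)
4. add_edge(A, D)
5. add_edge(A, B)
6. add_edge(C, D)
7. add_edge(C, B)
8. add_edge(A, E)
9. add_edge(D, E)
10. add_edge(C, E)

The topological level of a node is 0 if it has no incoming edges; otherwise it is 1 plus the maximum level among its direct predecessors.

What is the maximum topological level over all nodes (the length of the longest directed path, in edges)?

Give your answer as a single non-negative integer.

Answer: 4

Derivation:
Op 1: add_edge(B, E). Edges now: 1
Op 2: add_edge(B, D). Edges now: 2
Op 3: add_edge(A, C). Edges now: 3
Op 4: add_edge(A, D). Edges now: 4
Op 5: add_edge(A, B). Edges now: 5
Op 6: add_edge(C, D). Edges now: 6
Op 7: add_edge(C, B). Edges now: 7
Op 8: add_edge(A, E). Edges now: 8
Op 9: add_edge(D, E). Edges now: 9
Op 10: add_edge(C, E). Edges now: 10
Compute levels (Kahn BFS):
  sources (in-degree 0): A
  process A: level=0
    A->B: in-degree(B)=1, level(B)>=1
    A->C: in-degree(C)=0, level(C)=1, enqueue
    A->D: in-degree(D)=2, level(D)>=1
    A->E: in-degree(E)=3, level(E)>=1
  process C: level=1
    C->B: in-degree(B)=0, level(B)=2, enqueue
    C->D: in-degree(D)=1, level(D)>=2
    C->E: in-degree(E)=2, level(E)>=2
  process B: level=2
    B->D: in-degree(D)=0, level(D)=3, enqueue
    B->E: in-degree(E)=1, level(E)>=3
  process D: level=3
    D->E: in-degree(E)=0, level(E)=4, enqueue
  process E: level=4
All levels: A:0, B:2, C:1, D:3, E:4
max level = 4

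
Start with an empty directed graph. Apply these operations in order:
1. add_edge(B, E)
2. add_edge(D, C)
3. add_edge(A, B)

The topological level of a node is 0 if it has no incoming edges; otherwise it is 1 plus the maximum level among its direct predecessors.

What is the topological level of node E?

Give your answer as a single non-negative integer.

Answer: 2

Derivation:
Op 1: add_edge(B, E). Edges now: 1
Op 2: add_edge(D, C). Edges now: 2
Op 3: add_edge(A, B). Edges now: 3
Compute levels (Kahn BFS):
  sources (in-degree 0): A, D
  process A: level=0
    A->B: in-degree(B)=0, level(B)=1, enqueue
  process D: level=0
    D->C: in-degree(C)=0, level(C)=1, enqueue
  process B: level=1
    B->E: in-degree(E)=0, level(E)=2, enqueue
  process C: level=1
  process E: level=2
All levels: A:0, B:1, C:1, D:0, E:2
level(E) = 2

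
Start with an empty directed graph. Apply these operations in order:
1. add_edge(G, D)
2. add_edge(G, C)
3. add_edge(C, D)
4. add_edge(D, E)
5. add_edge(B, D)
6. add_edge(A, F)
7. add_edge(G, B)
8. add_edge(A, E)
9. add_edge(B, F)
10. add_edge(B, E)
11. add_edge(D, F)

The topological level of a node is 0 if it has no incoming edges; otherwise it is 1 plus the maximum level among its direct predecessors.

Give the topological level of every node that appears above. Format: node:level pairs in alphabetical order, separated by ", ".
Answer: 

Answer: A:0, B:1, C:1, D:2, E:3, F:3, G:0

Derivation:
Op 1: add_edge(G, D). Edges now: 1
Op 2: add_edge(G, C). Edges now: 2
Op 3: add_edge(C, D). Edges now: 3
Op 4: add_edge(D, E). Edges now: 4
Op 5: add_edge(B, D). Edges now: 5
Op 6: add_edge(A, F). Edges now: 6
Op 7: add_edge(G, B). Edges now: 7
Op 8: add_edge(A, E). Edges now: 8
Op 9: add_edge(B, F). Edges now: 9
Op 10: add_edge(B, E). Edges now: 10
Op 11: add_edge(D, F). Edges now: 11
Compute levels (Kahn BFS):
  sources (in-degree 0): A, G
  process A: level=0
    A->E: in-degree(E)=2, level(E)>=1
    A->F: in-degree(F)=2, level(F)>=1
  process G: level=0
    G->B: in-degree(B)=0, level(B)=1, enqueue
    G->C: in-degree(C)=0, level(C)=1, enqueue
    G->D: in-degree(D)=2, level(D)>=1
  process B: level=1
    B->D: in-degree(D)=1, level(D)>=2
    B->E: in-degree(E)=1, level(E)>=2
    B->F: in-degree(F)=1, level(F)>=2
  process C: level=1
    C->D: in-degree(D)=0, level(D)=2, enqueue
  process D: level=2
    D->E: in-degree(E)=0, level(E)=3, enqueue
    D->F: in-degree(F)=0, level(F)=3, enqueue
  process E: level=3
  process F: level=3
All levels: A:0, B:1, C:1, D:2, E:3, F:3, G:0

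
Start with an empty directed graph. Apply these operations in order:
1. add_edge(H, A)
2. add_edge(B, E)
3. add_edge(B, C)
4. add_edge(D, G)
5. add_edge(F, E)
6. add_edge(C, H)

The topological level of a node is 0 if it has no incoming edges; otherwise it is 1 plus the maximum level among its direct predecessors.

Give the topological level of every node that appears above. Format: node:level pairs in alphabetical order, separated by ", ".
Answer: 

Op 1: add_edge(H, A). Edges now: 1
Op 2: add_edge(B, E). Edges now: 2
Op 3: add_edge(B, C). Edges now: 3
Op 4: add_edge(D, G). Edges now: 4
Op 5: add_edge(F, E). Edges now: 5
Op 6: add_edge(C, H). Edges now: 6
Compute levels (Kahn BFS):
  sources (in-degree 0): B, D, F
  process B: level=0
    B->C: in-degree(C)=0, level(C)=1, enqueue
    B->E: in-degree(E)=1, level(E)>=1
  process D: level=0
    D->G: in-degree(G)=0, level(G)=1, enqueue
  process F: level=0
    F->E: in-degree(E)=0, level(E)=1, enqueue
  process C: level=1
    C->H: in-degree(H)=0, level(H)=2, enqueue
  process G: level=1
  process E: level=1
  process H: level=2
    H->A: in-degree(A)=0, level(A)=3, enqueue
  process A: level=3
All levels: A:3, B:0, C:1, D:0, E:1, F:0, G:1, H:2

Answer: A:3, B:0, C:1, D:0, E:1, F:0, G:1, H:2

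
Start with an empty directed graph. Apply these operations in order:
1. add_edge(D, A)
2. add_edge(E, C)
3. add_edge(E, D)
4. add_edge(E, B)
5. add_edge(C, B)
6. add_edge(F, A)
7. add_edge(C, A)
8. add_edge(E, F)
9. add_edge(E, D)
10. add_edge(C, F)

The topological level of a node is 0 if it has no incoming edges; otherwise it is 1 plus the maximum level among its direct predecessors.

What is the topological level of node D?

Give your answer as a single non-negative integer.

Op 1: add_edge(D, A). Edges now: 1
Op 2: add_edge(E, C). Edges now: 2
Op 3: add_edge(E, D). Edges now: 3
Op 4: add_edge(E, B). Edges now: 4
Op 5: add_edge(C, B). Edges now: 5
Op 6: add_edge(F, A). Edges now: 6
Op 7: add_edge(C, A). Edges now: 7
Op 8: add_edge(E, F). Edges now: 8
Op 9: add_edge(E, D) (duplicate, no change). Edges now: 8
Op 10: add_edge(C, F). Edges now: 9
Compute levels (Kahn BFS):
  sources (in-degree 0): E
  process E: level=0
    E->B: in-degree(B)=1, level(B)>=1
    E->C: in-degree(C)=0, level(C)=1, enqueue
    E->D: in-degree(D)=0, level(D)=1, enqueue
    E->F: in-degree(F)=1, level(F)>=1
  process C: level=1
    C->A: in-degree(A)=2, level(A)>=2
    C->B: in-degree(B)=0, level(B)=2, enqueue
    C->F: in-degree(F)=0, level(F)=2, enqueue
  process D: level=1
    D->A: in-degree(A)=1, level(A)>=2
  process B: level=2
  process F: level=2
    F->A: in-degree(A)=0, level(A)=3, enqueue
  process A: level=3
All levels: A:3, B:2, C:1, D:1, E:0, F:2
level(D) = 1

Answer: 1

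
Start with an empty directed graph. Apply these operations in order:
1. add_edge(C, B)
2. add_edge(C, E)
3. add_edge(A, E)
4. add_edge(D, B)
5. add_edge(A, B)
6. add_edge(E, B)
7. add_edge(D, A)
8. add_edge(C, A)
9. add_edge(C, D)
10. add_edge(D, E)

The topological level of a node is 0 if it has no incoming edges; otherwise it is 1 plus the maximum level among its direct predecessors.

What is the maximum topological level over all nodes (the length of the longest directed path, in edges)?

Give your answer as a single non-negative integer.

Answer: 4

Derivation:
Op 1: add_edge(C, B). Edges now: 1
Op 2: add_edge(C, E). Edges now: 2
Op 3: add_edge(A, E). Edges now: 3
Op 4: add_edge(D, B). Edges now: 4
Op 5: add_edge(A, B). Edges now: 5
Op 6: add_edge(E, B). Edges now: 6
Op 7: add_edge(D, A). Edges now: 7
Op 8: add_edge(C, A). Edges now: 8
Op 9: add_edge(C, D). Edges now: 9
Op 10: add_edge(D, E). Edges now: 10
Compute levels (Kahn BFS):
  sources (in-degree 0): C
  process C: level=0
    C->A: in-degree(A)=1, level(A)>=1
    C->B: in-degree(B)=3, level(B)>=1
    C->D: in-degree(D)=0, level(D)=1, enqueue
    C->E: in-degree(E)=2, level(E)>=1
  process D: level=1
    D->A: in-degree(A)=0, level(A)=2, enqueue
    D->B: in-degree(B)=2, level(B)>=2
    D->E: in-degree(E)=1, level(E)>=2
  process A: level=2
    A->B: in-degree(B)=1, level(B)>=3
    A->E: in-degree(E)=0, level(E)=3, enqueue
  process E: level=3
    E->B: in-degree(B)=0, level(B)=4, enqueue
  process B: level=4
All levels: A:2, B:4, C:0, D:1, E:3
max level = 4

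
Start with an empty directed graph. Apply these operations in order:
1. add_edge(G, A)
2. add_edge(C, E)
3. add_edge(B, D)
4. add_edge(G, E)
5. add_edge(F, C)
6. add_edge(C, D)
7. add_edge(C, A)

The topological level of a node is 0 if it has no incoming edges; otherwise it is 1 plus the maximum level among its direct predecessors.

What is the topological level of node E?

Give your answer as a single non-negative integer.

Answer: 2

Derivation:
Op 1: add_edge(G, A). Edges now: 1
Op 2: add_edge(C, E). Edges now: 2
Op 3: add_edge(B, D). Edges now: 3
Op 4: add_edge(G, E). Edges now: 4
Op 5: add_edge(F, C). Edges now: 5
Op 6: add_edge(C, D). Edges now: 6
Op 7: add_edge(C, A). Edges now: 7
Compute levels (Kahn BFS):
  sources (in-degree 0): B, F, G
  process B: level=0
    B->D: in-degree(D)=1, level(D)>=1
  process F: level=0
    F->C: in-degree(C)=0, level(C)=1, enqueue
  process G: level=0
    G->A: in-degree(A)=1, level(A)>=1
    G->E: in-degree(E)=1, level(E)>=1
  process C: level=1
    C->A: in-degree(A)=0, level(A)=2, enqueue
    C->D: in-degree(D)=0, level(D)=2, enqueue
    C->E: in-degree(E)=0, level(E)=2, enqueue
  process A: level=2
  process D: level=2
  process E: level=2
All levels: A:2, B:0, C:1, D:2, E:2, F:0, G:0
level(E) = 2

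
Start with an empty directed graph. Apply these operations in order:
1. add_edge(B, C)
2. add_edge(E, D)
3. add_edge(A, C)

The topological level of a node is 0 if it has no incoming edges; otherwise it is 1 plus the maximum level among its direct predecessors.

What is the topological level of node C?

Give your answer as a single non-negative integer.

Answer: 1

Derivation:
Op 1: add_edge(B, C). Edges now: 1
Op 2: add_edge(E, D). Edges now: 2
Op 3: add_edge(A, C). Edges now: 3
Compute levels (Kahn BFS):
  sources (in-degree 0): A, B, E
  process A: level=0
    A->C: in-degree(C)=1, level(C)>=1
  process B: level=0
    B->C: in-degree(C)=0, level(C)=1, enqueue
  process E: level=0
    E->D: in-degree(D)=0, level(D)=1, enqueue
  process C: level=1
  process D: level=1
All levels: A:0, B:0, C:1, D:1, E:0
level(C) = 1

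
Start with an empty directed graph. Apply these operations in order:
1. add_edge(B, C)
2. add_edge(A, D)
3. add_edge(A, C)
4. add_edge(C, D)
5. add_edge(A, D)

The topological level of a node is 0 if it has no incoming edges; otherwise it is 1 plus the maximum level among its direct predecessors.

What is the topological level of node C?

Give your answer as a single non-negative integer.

Op 1: add_edge(B, C). Edges now: 1
Op 2: add_edge(A, D). Edges now: 2
Op 3: add_edge(A, C). Edges now: 3
Op 4: add_edge(C, D). Edges now: 4
Op 5: add_edge(A, D) (duplicate, no change). Edges now: 4
Compute levels (Kahn BFS):
  sources (in-degree 0): A, B
  process A: level=0
    A->C: in-degree(C)=1, level(C)>=1
    A->D: in-degree(D)=1, level(D)>=1
  process B: level=0
    B->C: in-degree(C)=0, level(C)=1, enqueue
  process C: level=1
    C->D: in-degree(D)=0, level(D)=2, enqueue
  process D: level=2
All levels: A:0, B:0, C:1, D:2
level(C) = 1

Answer: 1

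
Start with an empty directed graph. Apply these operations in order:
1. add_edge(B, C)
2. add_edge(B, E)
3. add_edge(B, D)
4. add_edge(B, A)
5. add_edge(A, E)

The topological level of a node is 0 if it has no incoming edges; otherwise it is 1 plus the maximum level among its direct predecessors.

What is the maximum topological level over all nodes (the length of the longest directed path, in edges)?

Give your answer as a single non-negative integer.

Op 1: add_edge(B, C). Edges now: 1
Op 2: add_edge(B, E). Edges now: 2
Op 3: add_edge(B, D). Edges now: 3
Op 4: add_edge(B, A). Edges now: 4
Op 5: add_edge(A, E). Edges now: 5
Compute levels (Kahn BFS):
  sources (in-degree 0): B
  process B: level=0
    B->A: in-degree(A)=0, level(A)=1, enqueue
    B->C: in-degree(C)=0, level(C)=1, enqueue
    B->D: in-degree(D)=0, level(D)=1, enqueue
    B->E: in-degree(E)=1, level(E)>=1
  process A: level=1
    A->E: in-degree(E)=0, level(E)=2, enqueue
  process C: level=1
  process D: level=1
  process E: level=2
All levels: A:1, B:0, C:1, D:1, E:2
max level = 2

Answer: 2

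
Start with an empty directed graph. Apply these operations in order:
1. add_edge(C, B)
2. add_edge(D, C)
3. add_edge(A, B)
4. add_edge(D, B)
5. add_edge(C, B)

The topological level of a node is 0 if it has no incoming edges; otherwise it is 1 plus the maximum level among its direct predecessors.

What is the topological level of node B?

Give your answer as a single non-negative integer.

Op 1: add_edge(C, B). Edges now: 1
Op 2: add_edge(D, C). Edges now: 2
Op 3: add_edge(A, B). Edges now: 3
Op 4: add_edge(D, B). Edges now: 4
Op 5: add_edge(C, B) (duplicate, no change). Edges now: 4
Compute levels (Kahn BFS):
  sources (in-degree 0): A, D
  process A: level=0
    A->B: in-degree(B)=2, level(B)>=1
  process D: level=0
    D->B: in-degree(B)=1, level(B)>=1
    D->C: in-degree(C)=0, level(C)=1, enqueue
  process C: level=1
    C->B: in-degree(B)=0, level(B)=2, enqueue
  process B: level=2
All levels: A:0, B:2, C:1, D:0
level(B) = 2

Answer: 2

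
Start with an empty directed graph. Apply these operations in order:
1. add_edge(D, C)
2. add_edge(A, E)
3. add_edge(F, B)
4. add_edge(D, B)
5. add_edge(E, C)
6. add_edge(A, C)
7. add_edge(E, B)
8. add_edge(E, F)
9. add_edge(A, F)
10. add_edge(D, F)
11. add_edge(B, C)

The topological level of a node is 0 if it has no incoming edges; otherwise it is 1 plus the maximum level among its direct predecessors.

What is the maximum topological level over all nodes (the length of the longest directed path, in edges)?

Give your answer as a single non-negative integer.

Answer: 4

Derivation:
Op 1: add_edge(D, C). Edges now: 1
Op 2: add_edge(A, E). Edges now: 2
Op 3: add_edge(F, B). Edges now: 3
Op 4: add_edge(D, B). Edges now: 4
Op 5: add_edge(E, C). Edges now: 5
Op 6: add_edge(A, C). Edges now: 6
Op 7: add_edge(E, B). Edges now: 7
Op 8: add_edge(E, F). Edges now: 8
Op 9: add_edge(A, F). Edges now: 9
Op 10: add_edge(D, F). Edges now: 10
Op 11: add_edge(B, C). Edges now: 11
Compute levels (Kahn BFS):
  sources (in-degree 0): A, D
  process A: level=0
    A->C: in-degree(C)=3, level(C)>=1
    A->E: in-degree(E)=0, level(E)=1, enqueue
    A->F: in-degree(F)=2, level(F)>=1
  process D: level=0
    D->B: in-degree(B)=2, level(B)>=1
    D->C: in-degree(C)=2, level(C)>=1
    D->F: in-degree(F)=1, level(F)>=1
  process E: level=1
    E->B: in-degree(B)=1, level(B)>=2
    E->C: in-degree(C)=1, level(C)>=2
    E->F: in-degree(F)=0, level(F)=2, enqueue
  process F: level=2
    F->B: in-degree(B)=0, level(B)=3, enqueue
  process B: level=3
    B->C: in-degree(C)=0, level(C)=4, enqueue
  process C: level=4
All levels: A:0, B:3, C:4, D:0, E:1, F:2
max level = 4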